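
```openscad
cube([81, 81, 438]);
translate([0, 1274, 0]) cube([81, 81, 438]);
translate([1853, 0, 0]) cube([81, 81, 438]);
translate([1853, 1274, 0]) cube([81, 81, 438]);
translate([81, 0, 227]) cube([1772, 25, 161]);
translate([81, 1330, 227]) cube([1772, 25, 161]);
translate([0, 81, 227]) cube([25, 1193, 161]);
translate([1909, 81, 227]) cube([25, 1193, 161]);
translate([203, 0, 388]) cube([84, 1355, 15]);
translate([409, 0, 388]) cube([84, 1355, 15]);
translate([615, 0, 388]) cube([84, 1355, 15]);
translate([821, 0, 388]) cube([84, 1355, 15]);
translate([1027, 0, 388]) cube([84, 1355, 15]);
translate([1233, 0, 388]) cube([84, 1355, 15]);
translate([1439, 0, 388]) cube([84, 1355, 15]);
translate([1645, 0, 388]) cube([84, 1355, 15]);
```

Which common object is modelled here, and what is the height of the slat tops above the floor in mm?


A bed frame. The slat-top height is 403 mm.

Four posts, four rails, and a row of slats — a bed frame. Slats sit on the rails at z = 227 + 161 = 388; with slat thickness 15, the top is 403 mm.


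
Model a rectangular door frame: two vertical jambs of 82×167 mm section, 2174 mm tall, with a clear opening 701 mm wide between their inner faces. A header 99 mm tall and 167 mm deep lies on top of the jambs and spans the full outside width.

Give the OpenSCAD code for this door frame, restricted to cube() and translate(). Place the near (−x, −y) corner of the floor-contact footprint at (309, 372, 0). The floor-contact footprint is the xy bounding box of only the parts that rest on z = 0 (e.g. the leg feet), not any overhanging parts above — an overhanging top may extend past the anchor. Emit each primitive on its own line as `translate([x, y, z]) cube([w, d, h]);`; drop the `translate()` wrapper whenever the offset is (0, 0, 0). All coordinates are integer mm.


translate([309, 372, 0]) cube([82, 167, 2174]);
translate([1092, 372, 0]) cube([82, 167, 2174]);
translate([309, 372, 2174]) cube([865, 167, 99]);


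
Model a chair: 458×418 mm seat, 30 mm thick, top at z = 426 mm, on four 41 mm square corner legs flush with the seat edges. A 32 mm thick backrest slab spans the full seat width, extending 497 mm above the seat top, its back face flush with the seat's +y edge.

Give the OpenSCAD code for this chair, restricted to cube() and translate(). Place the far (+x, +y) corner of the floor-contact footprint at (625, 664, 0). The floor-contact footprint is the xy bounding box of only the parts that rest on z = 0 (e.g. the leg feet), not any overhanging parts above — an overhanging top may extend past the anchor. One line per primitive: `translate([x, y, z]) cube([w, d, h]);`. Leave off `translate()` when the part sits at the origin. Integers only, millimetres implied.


translate([167, 246, 396]) cube([458, 418, 30]);
translate([167, 246, 0]) cube([41, 41, 396]);
translate([584, 246, 0]) cube([41, 41, 396]);
translate([167, 623, 0]) cube([41, 41, 396]);
translate([584, 623, 0]) cube([41, 41, 396]);
translate([167, 632, 426]) cube([458, 32, 497]);


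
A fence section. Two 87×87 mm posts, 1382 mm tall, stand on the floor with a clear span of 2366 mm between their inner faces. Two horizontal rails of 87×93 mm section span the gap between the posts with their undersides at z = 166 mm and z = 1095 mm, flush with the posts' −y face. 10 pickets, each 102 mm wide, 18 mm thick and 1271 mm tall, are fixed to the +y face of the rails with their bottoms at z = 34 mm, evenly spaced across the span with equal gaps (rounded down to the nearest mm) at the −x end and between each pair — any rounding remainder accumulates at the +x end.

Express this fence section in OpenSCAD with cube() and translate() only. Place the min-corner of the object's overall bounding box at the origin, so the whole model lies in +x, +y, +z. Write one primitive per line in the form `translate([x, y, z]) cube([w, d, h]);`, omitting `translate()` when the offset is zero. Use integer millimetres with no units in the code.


cube([87, 87, 1382]);
translate([2453, 0, 0]) cube([87, 87, 1382]);
translate([87, 0, 166]) cube([2366, 87, 93]);
translate([87, 0, 1095]) cube([2366, 87, 93]);
translate([209, 87, 34]) cube([102, 18, 1271]);
translate([433, 87, 34]) cube([102, 18, 1271]);
translate([657, 87, 34]) cube([102, 18, 1271]);
translate([881, 87, 34]) cube([102, 18, 1271]);
translate([1105, 87, 34]) cube([102, 18, 1271]);
translate([1329, 87, 34]) cube([102, 18, 1271]);
translate([1553, 87, 34]) cube([102, 18, 1271]);
translate([1777, 87, 34]) cube([102, 18, 1271]);
translate([2001, 87, 34]) cube([102, 18, 1271]);
translate([2225, 87, 34]) cube([102, 18, 1271]);


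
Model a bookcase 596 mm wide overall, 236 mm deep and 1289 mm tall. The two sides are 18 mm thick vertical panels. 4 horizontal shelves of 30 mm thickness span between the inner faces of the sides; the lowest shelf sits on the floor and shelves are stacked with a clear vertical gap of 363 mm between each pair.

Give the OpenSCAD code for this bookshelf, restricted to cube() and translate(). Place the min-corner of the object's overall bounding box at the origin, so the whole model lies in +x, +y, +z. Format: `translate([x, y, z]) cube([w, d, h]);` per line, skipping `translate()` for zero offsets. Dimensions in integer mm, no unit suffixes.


cube([18, 236, 1289]);
translate([578, 0, 0]) cube([18, 236, 1289]);
translate([18, 0, 0]) cube([560, 236, 30]);
translate([18, 0, 393]) cube([560, 236, 30]);
translate([18, 0, 786]) cube([560, 236, 30]);
translate([18, 0, 1179]) cube([560, 236, 30]);


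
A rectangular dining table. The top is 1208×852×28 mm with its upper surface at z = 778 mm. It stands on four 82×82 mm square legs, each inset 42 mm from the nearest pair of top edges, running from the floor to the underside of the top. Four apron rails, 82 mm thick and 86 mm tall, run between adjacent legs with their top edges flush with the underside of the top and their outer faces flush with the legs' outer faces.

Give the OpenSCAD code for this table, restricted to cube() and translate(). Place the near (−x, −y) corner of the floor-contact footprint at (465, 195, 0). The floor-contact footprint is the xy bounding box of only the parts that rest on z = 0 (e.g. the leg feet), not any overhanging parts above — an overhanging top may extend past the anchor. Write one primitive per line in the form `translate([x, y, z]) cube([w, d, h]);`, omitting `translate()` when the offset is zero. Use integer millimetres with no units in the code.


translate([423, 153, 750]) cube([1208, 852, 28]);
translate([465, 195, 0]) cube([82, 82, 750]);
translate([1507, 195, 0]) cube([82, 82, 750]);
translate([465, 881, 0]) cube([82, 82, 750]);
translate([1507, 881, 0]) cube([82, 82, 750]);
translate([547, 195, 664]) cube([960, 82, 86]);
translate([547, 881, 664]) cube([960, 82, 86]);
translate([465, 277, 664]) cube([82, 604, 86]);
translate([1507, 277, 664]) cube([82, 604, 86]);


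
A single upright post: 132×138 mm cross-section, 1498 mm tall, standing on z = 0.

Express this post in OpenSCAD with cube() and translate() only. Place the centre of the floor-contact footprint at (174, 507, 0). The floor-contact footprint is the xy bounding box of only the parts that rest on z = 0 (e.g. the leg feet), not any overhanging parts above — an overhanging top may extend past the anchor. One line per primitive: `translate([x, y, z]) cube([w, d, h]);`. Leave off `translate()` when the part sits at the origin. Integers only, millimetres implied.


translate([108, 438, 0]) cube([132, 138, 1498]);


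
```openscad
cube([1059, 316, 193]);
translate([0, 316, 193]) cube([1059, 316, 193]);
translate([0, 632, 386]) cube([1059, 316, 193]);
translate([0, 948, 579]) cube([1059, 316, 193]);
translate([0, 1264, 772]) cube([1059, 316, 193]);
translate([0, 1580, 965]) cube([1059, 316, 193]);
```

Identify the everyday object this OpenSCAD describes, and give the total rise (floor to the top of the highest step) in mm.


A staircase. The total rise is 1158 mm.

6 identical blocks, each offset up and back from the previous — a staircase. Each step is 193 mm tall and there are 6 of them, so the total rise is 6 × 193 = 1158 mm.


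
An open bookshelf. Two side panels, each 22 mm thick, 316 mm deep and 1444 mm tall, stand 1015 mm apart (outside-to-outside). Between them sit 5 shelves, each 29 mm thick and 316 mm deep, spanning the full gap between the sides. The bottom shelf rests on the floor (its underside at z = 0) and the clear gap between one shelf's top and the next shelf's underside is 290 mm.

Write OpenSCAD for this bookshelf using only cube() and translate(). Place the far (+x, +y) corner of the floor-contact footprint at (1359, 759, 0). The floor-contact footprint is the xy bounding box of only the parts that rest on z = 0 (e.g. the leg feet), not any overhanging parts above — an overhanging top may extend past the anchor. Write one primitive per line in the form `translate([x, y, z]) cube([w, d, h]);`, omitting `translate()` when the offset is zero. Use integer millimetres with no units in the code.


translate([344, 443, 0]) cube([22, 316, 1444]);
translate([1337, 443, 0]) cube([22, 316, 1444]);
translate([366, 443, 0]) cube([971, 316, 29]);
translate([366, 443, 319]) cube([971, 316, 29]);
translate([366, 443, 638]) cube([971, 316, 29]);
translate([366, 443, 957]) cube([971, 316, 29]);
translate([366, 443, 1276]) cube([971, 316, 29]);


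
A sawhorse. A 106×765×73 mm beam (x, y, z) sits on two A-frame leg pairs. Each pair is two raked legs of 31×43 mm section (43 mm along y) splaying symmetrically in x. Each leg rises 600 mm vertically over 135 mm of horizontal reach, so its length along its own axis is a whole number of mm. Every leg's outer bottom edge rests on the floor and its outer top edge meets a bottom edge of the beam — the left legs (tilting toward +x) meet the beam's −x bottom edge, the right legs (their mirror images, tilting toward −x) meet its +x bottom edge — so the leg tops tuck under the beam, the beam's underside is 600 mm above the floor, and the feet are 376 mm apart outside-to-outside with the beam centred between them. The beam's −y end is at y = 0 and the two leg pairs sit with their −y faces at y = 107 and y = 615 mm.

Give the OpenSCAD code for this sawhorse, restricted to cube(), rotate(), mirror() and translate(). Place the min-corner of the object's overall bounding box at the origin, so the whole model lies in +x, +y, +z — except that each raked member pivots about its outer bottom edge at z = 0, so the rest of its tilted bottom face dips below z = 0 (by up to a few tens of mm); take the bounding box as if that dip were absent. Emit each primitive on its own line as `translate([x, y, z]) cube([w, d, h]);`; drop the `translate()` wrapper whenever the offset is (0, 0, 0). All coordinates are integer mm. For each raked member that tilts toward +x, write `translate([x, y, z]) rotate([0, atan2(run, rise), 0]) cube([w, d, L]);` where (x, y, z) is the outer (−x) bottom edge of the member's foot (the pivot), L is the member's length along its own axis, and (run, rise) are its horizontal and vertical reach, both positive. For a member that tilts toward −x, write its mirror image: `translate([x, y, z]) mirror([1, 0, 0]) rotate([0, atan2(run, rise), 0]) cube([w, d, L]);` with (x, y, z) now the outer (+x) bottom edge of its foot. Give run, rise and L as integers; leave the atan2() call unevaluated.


translate([135, 0, 600]) cube([106, 765, 73]);
translate([0, 107, 0]) rotate([0, atan2(135, 600), 0]) cube([31, 43, 615]);
translate([376, 107, 0]) mirror([1, 0, 0]) rotate([0, atan2(135, 600), 0]) cube([31, 43, 615]);
translate([0, 615, 0]) rotate([0, atan2(135, 600), 0]) cube([31, 43, 615]);
translate([376, 615, 0]) mirror([1, 0, 0]) rotate([0, atan2(135, 600), 0]) cube([31, 43, 615]);


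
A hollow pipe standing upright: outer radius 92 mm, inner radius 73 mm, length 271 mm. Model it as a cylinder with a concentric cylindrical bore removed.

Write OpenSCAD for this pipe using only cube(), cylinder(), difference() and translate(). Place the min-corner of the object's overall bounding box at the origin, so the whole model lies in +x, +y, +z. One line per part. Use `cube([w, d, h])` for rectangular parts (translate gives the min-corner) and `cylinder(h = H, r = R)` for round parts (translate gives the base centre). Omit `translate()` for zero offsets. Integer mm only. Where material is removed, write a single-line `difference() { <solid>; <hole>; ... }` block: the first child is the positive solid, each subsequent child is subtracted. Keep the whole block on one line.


difference() { translate([92, 92, 0]) cylinder(h = 271, r = 92); translate([92, 92, 0]) cylinder(h = 271, r = 73); }


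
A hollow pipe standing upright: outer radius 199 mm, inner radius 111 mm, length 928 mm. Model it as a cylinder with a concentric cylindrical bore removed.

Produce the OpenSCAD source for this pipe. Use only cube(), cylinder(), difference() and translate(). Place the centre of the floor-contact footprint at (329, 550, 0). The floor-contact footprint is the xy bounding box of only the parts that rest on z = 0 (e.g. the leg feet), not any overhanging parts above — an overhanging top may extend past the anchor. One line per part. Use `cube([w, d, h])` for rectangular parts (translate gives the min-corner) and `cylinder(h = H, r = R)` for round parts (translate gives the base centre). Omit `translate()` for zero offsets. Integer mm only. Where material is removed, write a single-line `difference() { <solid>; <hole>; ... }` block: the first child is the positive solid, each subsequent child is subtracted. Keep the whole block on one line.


difference() { translate([329, 550, 0]) cylinder(h = 928, r = 199); translate([329, 550, 0]) cylinder(h = 928, r = 111); }


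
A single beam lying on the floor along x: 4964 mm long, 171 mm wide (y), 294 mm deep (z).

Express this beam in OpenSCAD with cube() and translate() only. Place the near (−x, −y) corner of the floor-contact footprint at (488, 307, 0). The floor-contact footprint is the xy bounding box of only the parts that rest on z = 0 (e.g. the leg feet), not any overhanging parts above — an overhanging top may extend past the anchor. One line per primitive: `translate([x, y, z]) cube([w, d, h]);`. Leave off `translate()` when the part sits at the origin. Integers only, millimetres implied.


translate([488, 307, 0]) cube([4964, 171, 294]);


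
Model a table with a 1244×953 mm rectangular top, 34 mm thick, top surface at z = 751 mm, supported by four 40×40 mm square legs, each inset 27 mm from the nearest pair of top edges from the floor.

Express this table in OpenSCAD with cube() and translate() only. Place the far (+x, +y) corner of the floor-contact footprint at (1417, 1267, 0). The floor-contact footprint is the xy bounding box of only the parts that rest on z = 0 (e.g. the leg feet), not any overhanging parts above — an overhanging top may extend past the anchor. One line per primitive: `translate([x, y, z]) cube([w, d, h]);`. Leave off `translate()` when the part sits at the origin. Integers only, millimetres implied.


translate([200, 341, 717]) cube([1244, 953, 34]);
translate([227, 368, 0]) cube([40, 40, 717]);
translate([1377, 368, 0]) cube([40, 40, 717]);
translate([227, 1227, 0]) cube([40, 40, 717]);
translate([1377, 1227, 0]) cube([40, 40, 717]);


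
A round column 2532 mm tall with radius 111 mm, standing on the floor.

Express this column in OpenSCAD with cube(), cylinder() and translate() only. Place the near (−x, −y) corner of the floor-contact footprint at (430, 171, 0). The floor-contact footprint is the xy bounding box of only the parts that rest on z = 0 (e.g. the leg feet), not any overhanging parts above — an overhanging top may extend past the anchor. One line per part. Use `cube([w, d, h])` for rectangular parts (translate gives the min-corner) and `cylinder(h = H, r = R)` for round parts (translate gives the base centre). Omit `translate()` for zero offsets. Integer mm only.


translate([541, 282, 0]) cylinder(h = 2532, r = 111);


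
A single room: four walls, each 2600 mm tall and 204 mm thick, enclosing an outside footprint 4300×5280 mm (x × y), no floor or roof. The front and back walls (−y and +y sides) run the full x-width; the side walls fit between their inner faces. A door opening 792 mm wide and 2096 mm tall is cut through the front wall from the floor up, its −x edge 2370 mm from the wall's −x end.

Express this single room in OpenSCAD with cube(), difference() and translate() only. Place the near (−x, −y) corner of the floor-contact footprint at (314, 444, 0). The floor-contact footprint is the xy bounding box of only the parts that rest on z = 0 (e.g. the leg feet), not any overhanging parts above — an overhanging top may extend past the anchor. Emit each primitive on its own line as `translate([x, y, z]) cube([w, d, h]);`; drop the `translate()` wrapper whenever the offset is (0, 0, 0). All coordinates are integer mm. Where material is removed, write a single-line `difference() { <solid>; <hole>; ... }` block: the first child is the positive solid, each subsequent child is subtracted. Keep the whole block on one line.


difference() { translate([314, 444, 0]) cube([4300, 204, 2600]); translate([2684, 444, 0]) cube([792, 204, 2096]); }
translate([314, 5520, 0]) cube([4300, 204, 2600]);
translate([314, 648, 0]) cube([204, 4872, 2600]);
translate([4410, 648, 0]) cube([204, 4872, 2600]);


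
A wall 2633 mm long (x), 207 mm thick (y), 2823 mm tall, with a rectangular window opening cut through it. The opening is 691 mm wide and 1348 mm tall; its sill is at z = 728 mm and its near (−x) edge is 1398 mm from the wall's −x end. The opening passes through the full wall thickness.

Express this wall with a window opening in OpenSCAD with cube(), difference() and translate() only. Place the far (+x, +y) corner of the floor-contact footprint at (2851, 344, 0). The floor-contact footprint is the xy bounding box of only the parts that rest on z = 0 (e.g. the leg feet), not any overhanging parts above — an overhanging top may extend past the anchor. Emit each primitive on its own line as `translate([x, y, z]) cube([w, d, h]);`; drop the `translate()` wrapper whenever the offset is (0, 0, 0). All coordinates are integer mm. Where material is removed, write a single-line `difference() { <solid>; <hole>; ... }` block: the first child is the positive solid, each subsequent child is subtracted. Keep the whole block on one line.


difference() { translate([218, 137, 0]) cube([2633, 207, 2823]); translate([1616, 137, 728]) cube([691, 207, 1348]); }


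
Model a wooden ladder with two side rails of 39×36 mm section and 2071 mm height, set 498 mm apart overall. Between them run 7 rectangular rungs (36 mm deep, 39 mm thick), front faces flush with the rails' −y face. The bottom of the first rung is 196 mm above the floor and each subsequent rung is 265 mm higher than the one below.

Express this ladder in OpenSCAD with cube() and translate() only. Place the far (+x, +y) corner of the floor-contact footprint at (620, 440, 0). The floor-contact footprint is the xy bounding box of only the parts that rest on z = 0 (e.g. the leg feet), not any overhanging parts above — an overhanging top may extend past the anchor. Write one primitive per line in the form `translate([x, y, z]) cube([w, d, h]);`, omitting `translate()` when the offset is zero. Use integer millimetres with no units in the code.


translate([122, 404, 0]) cube([39, 36, 2071]);
translate([581, 404, 0]) cube([39, 36, 2071]);
translate([161, 404, 196]) cube([420, 36, 39]);
translate([161, 404, 461]) cube([420, 36, 39]);
translate([161, 404, 726]) cube([420, 36, 39]);
translate([161, 404, 991]) cube([420, 36, 39]);
translate([161, 404, 1256]) cube([420, 36, 39]);
translate([161, 404, 1521]) cube([420, 36, 39]);
translate([161, 404, 1786]) cube([420, 36, 39]);


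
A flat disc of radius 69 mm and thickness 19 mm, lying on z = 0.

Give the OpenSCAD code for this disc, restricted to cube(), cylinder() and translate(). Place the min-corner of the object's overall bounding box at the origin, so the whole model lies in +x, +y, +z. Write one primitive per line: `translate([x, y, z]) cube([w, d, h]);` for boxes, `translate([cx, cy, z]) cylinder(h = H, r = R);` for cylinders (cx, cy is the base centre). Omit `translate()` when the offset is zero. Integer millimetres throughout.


translate([69, 69, 0]) cylinder(h = 19, r = 69);


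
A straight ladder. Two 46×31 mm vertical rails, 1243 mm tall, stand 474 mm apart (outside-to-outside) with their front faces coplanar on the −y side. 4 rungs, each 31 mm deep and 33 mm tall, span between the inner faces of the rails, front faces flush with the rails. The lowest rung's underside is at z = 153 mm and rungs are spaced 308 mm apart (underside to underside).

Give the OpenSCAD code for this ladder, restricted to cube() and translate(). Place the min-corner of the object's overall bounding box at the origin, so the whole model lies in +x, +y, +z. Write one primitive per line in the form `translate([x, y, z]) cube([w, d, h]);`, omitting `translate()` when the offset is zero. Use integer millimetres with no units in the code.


// rung span = 474 - 2*46 = 382
// rung[k] z = 153 + k*308
cube([46, 31, 1243]);
translate([428, 0, 0]) cube([46, 31, 1243]);
translate([46, 0, 153]) cube([382, 31, 33]);
translate([46, 0, 461]) cube([382, 31, 33]);
translate([46, 0, 769]) cube([382, 31, 33]);
translate([46, 0, 1077]) cube([382, 31, 33]);


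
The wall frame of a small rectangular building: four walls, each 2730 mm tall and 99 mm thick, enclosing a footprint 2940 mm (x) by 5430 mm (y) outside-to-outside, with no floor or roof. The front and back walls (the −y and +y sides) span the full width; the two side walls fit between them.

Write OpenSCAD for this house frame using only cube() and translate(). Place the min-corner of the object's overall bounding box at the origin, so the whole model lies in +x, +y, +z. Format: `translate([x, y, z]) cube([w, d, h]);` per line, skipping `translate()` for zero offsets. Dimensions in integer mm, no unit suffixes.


cube([2940, 99, 2730]);
translate([0, 5331, 0]) cube([2940, 99, 2730]);
translate([0, 99, 0]) cube([99, 5232, 2730]);
translate([2841, 99, 0]) cube([99, 5232, 2730]);


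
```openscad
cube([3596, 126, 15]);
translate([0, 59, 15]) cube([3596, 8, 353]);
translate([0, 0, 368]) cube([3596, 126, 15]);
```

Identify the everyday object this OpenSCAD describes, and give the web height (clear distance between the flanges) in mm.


An I-beam. The web height is 353 mm.

Two wide flanges with a thin centred web — an I-beam. Overall 383 mm minus two 15 mm flanges gives a web of 383 − 2·15 = 353 mm.


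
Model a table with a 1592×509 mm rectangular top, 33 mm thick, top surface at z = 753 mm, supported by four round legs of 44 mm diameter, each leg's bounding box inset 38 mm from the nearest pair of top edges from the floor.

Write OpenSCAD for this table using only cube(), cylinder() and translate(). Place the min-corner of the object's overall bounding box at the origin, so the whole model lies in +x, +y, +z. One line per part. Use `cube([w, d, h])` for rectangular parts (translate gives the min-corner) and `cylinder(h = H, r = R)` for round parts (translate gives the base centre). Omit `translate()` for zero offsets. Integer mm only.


translate([0, 0, 720]) cube([1592, 509, 33]);
translate([60, 60, 0]) cylinder(h = 720, r = 22);
translate([1532, 60, 0]) cylinder(h = 720, r = 22);
translate([60, 449, 0]) cylinder(h = 720, r = 22);
translate([1532, 449, 0]) cylinder(h = 720, r = 22);


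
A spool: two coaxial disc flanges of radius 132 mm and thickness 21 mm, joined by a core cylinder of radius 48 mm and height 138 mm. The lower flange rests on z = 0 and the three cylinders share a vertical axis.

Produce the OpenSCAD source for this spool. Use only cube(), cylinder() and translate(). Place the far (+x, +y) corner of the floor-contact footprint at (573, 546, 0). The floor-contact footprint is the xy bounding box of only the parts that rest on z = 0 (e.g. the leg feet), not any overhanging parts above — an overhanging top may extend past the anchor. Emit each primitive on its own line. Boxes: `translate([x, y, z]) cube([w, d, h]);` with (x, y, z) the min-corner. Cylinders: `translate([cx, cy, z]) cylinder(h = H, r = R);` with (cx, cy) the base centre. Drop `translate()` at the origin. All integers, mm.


translate([441, 414, 0]) cylinder(h = 21, r = 132);
translate([441, 414, 21]) cylinder(h = 138, r = 48);
translate([441, 414, 159]) cylinder(h = 21, r = 132);


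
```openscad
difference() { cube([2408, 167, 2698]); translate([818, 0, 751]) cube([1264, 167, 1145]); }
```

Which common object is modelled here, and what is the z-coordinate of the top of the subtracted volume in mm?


A wall with a window opening. The window head height is 1896 mm.

A wall with a rectangular opening subtracted — a window. Sill at z = 751, opening 1145 mm tall, so the head is at 751 + 1145 = 1896 mm.


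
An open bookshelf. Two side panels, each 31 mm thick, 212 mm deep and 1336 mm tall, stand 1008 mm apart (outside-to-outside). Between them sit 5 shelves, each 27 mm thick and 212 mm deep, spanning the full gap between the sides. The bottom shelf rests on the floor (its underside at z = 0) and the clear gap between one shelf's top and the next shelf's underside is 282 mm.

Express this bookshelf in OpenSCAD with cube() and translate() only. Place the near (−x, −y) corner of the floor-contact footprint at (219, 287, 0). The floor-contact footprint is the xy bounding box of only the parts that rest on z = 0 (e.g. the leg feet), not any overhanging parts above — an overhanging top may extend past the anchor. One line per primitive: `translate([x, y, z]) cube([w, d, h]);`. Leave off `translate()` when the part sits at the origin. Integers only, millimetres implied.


translate([219, 287, 0]) cube([31, 212, 1336]);
translate([1196, 287, 0]) cube([31, 212, 1336]);
translate([250, 287, 0]) cube([946, 212, 27]);
translate([250, 287, 309]) cube([946, 212, 27]);
translate([250, 287, 618]) cube([946, 212, 27]);
translate([250, 287, 927]) cube([946, 212, 27]);
translate([250, 287, 1236]) cube([946, 212, 27]);


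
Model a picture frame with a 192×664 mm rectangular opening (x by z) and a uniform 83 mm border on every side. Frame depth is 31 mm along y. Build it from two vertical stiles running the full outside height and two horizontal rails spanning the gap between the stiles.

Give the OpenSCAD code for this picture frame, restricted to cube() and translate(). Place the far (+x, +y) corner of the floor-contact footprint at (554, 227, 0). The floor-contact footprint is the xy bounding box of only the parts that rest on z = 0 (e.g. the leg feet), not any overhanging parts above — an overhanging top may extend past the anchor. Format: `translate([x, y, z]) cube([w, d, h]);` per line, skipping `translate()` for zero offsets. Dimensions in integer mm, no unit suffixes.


translate([196, 196, 0]) cube([83, 31, 830]);
translate([471, 196, 0]) cube([83, 31, 830]);
translate([279, 196, 0]) cube([192, 31, 83]);
translate([279, 196, 747]) cube([192, 31, 83]);


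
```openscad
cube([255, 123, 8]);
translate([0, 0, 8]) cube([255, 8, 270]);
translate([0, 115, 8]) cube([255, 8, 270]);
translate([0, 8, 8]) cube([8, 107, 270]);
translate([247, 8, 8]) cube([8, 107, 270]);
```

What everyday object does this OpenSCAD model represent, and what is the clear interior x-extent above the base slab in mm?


An open box. The internal width is 239 mm.

A 255×123 base slab with four walls standing on it — an open box. The base is 255 mm wide and the walls are 8 mm thick, so the internal width is 255 − 2 × 8 = 239 mm.


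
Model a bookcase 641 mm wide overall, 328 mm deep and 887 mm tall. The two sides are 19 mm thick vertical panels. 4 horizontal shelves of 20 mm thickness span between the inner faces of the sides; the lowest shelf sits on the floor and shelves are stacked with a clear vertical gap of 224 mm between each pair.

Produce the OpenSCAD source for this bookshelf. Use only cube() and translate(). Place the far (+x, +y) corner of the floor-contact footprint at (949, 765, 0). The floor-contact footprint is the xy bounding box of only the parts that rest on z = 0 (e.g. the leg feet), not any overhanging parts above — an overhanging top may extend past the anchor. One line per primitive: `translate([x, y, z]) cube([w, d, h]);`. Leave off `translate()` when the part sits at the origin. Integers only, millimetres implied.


translate([308, 437, 0]) cube([19, 328, 887]);
translate([930, 437, 0]) cube([19, 328, 887]);
translate([327, 437, 0]) cube([603, 328, 20]);
translate([327, 437, 244]) cube([603, 328, 20]);
translate([327, 437, 488]) cube([603, 328, 20]);
translate([327, 437, 732]) cube([603, 328, 20]);


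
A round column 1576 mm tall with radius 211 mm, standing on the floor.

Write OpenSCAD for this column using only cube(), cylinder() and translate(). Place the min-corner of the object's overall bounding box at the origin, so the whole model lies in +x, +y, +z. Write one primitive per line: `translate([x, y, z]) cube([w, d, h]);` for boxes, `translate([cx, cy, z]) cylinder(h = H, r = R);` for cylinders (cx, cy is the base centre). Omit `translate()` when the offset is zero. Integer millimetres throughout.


translate([211, 211, 0]) cylinder(h = 1576, r = 211);


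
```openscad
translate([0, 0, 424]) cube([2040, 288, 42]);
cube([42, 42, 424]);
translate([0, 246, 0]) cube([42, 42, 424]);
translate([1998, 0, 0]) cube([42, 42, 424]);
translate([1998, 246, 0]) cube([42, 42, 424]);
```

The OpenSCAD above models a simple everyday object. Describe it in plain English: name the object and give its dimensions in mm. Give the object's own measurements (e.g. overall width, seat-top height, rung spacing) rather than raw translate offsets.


A bench: a 2040×288 mm seat slab, 42 mm thick, top at z = 466 mm, on four 42×42 mm square legs flush with the seat corners and standing on z = 0.


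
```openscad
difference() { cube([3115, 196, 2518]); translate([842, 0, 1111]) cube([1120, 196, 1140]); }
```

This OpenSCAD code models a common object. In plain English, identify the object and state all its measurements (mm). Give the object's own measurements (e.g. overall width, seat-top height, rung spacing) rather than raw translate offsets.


A wall 3115 mm long (x), 196 mm thick (y), 2518 mm tall, with a rectangular window opening cut through it. The opening is 1120 mm wide and 1140 mm tall; its sill is at z = 1111 mm and its near (−x) edge is 842 mm from the wall's −x end. The opening passes through the full wall thickness.


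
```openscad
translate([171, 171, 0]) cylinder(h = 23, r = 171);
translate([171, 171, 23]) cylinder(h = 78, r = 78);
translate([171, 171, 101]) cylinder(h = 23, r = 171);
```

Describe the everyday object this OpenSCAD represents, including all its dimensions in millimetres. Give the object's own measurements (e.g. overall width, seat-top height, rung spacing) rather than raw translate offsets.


A spool: two coaxial disc flanges of radius 171 mm and thickness 23 mm, joined by a core cylinder of radius 78 mm and height 78 mm. The lower flange rests on z = 0 and the three cylinders share a vertical axis.


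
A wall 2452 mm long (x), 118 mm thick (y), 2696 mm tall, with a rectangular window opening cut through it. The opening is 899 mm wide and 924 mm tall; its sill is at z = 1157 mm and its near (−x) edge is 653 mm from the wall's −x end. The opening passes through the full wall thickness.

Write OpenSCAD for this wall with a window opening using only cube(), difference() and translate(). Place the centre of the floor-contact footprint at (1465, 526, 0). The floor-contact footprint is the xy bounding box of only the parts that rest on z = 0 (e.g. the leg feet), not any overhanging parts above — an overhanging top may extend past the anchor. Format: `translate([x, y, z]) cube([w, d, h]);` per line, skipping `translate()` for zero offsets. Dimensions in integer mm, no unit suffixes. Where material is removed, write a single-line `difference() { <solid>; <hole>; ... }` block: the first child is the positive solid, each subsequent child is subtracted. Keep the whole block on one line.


difference() { translate([239, 467, 0]) cube([2452, 118, 2696]); translate([892, 467, 1157]) cube([899, 118, 924]); }


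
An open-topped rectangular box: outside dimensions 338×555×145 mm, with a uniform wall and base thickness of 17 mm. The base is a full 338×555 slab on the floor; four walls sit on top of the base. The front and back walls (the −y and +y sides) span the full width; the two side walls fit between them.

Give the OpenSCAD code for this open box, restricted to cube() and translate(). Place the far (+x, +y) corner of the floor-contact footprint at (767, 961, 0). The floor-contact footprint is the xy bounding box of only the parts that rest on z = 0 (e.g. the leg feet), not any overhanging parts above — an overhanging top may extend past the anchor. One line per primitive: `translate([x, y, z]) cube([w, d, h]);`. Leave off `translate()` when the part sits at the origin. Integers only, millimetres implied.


translate([429, 406, 0]) cube([338, 555, 17]);
translate([429, 406, 17]) cube([338, 17, 128]);
translate([429, 944, 17]) cube([338, 17, 128]);
translate([429, 423, 17]) cube([17, 521, 128]);
translate([750, 423, 17]) cube([17, 521, 128]);


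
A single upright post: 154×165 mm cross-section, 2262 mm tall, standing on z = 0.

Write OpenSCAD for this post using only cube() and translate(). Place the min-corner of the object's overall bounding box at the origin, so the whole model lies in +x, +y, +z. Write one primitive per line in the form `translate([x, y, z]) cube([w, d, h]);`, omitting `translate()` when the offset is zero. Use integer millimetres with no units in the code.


cube([154, 165, 2262]);


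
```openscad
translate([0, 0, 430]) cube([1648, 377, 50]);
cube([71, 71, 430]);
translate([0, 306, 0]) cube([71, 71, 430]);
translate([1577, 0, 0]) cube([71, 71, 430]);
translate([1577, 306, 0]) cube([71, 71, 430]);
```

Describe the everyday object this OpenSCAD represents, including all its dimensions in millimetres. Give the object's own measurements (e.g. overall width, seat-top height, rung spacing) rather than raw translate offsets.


A long wooden bench with a 1648 mm (x) × 377 mm (y) seat, 50 mm thick, its top surface 480 mm above the floor. Four 71 mm square legs at the seat corners, flush with the edges, run from z = 0 to the seat underside.


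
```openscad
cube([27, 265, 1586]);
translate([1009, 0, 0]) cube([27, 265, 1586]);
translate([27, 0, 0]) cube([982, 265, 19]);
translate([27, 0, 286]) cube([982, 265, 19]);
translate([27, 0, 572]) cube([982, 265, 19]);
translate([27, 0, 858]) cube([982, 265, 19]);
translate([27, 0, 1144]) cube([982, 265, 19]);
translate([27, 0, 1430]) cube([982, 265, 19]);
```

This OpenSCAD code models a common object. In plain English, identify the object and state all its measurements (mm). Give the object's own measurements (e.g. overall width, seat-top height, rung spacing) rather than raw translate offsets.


An open bookshelf. Two side panels, each 27 mm thick, 265 mm deep and 1586 mm tall, stand 1036 mm apart (outside-to-outside). Between them sit 6 shelves, each 19 mm thick and 265 mm deep, spanning the full gap between the sides. The bottom shelf rests on the floor (its underside at z = 0) and the clear gap between one shelf's top and the next shelf's underside is 267 mm.


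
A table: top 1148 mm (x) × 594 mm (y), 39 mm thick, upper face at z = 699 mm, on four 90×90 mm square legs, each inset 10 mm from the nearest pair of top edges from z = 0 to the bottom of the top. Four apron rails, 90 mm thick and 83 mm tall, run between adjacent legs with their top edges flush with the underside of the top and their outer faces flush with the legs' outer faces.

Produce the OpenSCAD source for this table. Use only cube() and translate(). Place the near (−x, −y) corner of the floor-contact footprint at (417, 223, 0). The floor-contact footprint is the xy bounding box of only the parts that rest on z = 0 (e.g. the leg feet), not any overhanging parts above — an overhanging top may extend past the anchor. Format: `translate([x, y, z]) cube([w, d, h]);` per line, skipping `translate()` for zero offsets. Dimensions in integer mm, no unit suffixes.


// leg_h = 699 - 39 = 660
// apron z = 660 - 83 = 577
translate([407, 213, 660]) cube([1148, 594, 39]);
translate([417, 223, 0]) cube([90, 90, 660]);
translate([1455, 223, 0]) cube([90, 90, 660]);
translate([417, 707, 0]) cube([90, 90, 660]);
translate([1455, 707, 0]) cube([90, 90, 660]);
translate([507, 223, 577]) cube([948, 90, 83]);
translate([507, 707, 577]) cube([948, 90, 83]);
translate([417, 313, 577]) cube([90, 394, 83]);
translate([1455, 313, 577]) cube([90, 394, 83]);


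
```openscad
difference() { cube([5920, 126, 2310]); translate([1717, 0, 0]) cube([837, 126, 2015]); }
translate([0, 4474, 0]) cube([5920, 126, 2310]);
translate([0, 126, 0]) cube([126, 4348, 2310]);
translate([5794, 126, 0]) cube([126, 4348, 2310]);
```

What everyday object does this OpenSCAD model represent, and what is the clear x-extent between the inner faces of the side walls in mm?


A single room. The interior width is 5668 mm.

Four walls enclosing a rectangle with a door in the front wall — a room. Outside width 5920 minus two 126 mm walls gives 5668 mm.


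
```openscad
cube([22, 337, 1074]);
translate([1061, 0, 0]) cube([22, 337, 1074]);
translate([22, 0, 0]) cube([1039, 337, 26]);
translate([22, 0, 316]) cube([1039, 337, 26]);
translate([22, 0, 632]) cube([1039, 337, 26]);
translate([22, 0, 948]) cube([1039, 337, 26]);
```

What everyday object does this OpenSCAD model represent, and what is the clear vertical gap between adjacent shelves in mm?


A bookshelf. The clear shelf gap is 290 mm.

Two tall side panels with 4 horizontal boards between them — a bookshelf. The first two shelf undersides are at z = 0 and z = 316; with shelf thickness 26, the clear gap is 316 − 0 − 26 = 290 mm.


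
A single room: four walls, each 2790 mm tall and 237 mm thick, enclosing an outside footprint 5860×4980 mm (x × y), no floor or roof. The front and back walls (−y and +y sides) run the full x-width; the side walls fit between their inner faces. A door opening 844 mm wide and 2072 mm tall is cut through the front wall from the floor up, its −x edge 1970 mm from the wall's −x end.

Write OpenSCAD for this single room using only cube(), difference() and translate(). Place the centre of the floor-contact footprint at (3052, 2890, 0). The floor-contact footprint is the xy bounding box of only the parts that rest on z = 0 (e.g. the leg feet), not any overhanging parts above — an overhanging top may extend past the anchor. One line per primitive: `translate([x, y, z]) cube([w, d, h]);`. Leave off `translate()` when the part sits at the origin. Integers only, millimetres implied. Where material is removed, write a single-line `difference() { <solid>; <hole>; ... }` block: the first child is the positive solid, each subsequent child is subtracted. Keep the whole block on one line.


difference() { translate([122, 400, 0]) cube([5860, 237, 2790]); translate([2092, 400, 0]) cube([844, 237, 2072]); }
translate([122, 5143, 0]) cube([5860, 237, 2790]);
translate([122, 637, 0]) cube([237, 4506, 2790]);
translate([5745, 637, 0]) cube([237, 4506, 2790]);


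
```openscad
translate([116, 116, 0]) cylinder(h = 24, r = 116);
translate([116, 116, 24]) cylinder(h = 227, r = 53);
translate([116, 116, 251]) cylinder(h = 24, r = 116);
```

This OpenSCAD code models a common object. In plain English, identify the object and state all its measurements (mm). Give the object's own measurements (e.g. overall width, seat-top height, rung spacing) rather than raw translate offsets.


A spool: two coaxial disc flanges of radius 116 mm and thickness 24 mm, joined by a core cylinder of radius 53 mm and height 227 mm. The lower flange rests on z = 0 and the three cylinders share a vertical axis.
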